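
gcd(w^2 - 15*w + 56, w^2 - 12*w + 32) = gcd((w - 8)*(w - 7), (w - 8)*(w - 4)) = w - 8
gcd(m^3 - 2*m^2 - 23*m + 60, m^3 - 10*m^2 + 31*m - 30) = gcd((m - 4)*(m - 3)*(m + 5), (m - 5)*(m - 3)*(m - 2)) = m - 3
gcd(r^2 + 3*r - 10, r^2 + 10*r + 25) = r + 5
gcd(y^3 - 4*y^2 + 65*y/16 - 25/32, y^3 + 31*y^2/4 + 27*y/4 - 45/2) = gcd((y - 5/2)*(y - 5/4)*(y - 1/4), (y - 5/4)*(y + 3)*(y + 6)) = y - 5/4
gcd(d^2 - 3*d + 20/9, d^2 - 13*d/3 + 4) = d - 4/3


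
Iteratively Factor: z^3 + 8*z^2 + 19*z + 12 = (z + 1)*(z^2 + 7*z + 12) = (z + 1)*(z + 4)*(z + 3)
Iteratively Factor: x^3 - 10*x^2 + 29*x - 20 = (x - 5)*(x^2 - 5*x + 4) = (x - 5)*(x - 1)*(x - 4)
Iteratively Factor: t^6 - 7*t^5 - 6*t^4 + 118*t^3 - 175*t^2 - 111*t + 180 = (t - 3)*(t^5 - 4*t^4 - 18*t^3 + 64*t^2 + 17*t - 60) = (t - 3)*(t + 4)*(t^4 - 8*t^3 + 14*t^2 + 8*t - 15) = (t - 3)*(t - 1)*(t + 4)*(t^3 - 7*t^2 + 7*t + 15) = (t - 3)^2*(t - 1)*(t + 4)*(t^2 - 4*t - 5) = (t - 5)*(t - 3)^2*(t - 1)*(t + 4)*(t + 1)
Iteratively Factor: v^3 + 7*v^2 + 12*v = (v + 4)*(v^2 + 3*v) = v*(v + 4)*(v + 3)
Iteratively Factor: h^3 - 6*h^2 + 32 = (h - 4)*(h^2 - 2*h - 8) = (h - 4)*(h + 2)*(h - 4)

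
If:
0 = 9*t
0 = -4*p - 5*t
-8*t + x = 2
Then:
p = 0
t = 0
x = 2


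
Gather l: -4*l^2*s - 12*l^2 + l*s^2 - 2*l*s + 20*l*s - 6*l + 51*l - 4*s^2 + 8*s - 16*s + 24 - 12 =l^2*(-4*s - 12) + l*(s^2 + 18*s + 45) - 4*s^2 - 8*s + 12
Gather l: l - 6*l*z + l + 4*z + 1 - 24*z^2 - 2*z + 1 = l*(2 - 6*z) - 24*z^2 + 2*z + 2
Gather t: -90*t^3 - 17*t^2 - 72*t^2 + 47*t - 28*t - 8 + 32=-90*t^3 - 89*t^2 + 19*t + 24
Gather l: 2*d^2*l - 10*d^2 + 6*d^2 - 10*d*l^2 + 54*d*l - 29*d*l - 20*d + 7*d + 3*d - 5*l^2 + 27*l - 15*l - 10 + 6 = -4*d^2 - 10*d + l^2*(-10*d - 5) + l*(2*d^2 + 25*d + 12) - 4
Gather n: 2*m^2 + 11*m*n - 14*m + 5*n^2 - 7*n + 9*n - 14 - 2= 2*m^2 - 14*m + 5*n^2 + n*(11*m + 2) - 16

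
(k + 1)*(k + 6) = k^2 + 7*k + 6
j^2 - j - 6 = (j - 3)*(j + 2)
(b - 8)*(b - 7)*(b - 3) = b^3 - 18*b^2 + 101*b - 168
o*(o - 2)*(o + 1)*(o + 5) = o^4 + 4*o^3 - 7*o^2 - 10*o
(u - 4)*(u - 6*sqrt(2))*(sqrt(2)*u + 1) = sqrt(2)*u^3 - 11*u^2 - 4*sqrt(2)*u^2 - 6*sqrt(2)*u + 44*u + 24*sqrt(2)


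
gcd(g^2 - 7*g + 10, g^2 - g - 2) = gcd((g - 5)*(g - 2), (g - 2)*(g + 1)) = g - 2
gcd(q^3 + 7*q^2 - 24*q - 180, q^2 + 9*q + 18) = q + 6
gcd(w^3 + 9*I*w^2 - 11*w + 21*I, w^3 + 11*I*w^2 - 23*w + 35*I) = w^2 + 6*I*w + 7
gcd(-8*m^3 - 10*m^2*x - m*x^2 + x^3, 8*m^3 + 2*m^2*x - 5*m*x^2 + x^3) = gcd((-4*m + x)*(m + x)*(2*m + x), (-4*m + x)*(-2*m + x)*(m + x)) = -4*m^2 - 3*m*x + x^2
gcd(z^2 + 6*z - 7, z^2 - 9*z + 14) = 1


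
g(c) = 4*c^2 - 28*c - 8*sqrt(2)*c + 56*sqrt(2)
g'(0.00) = -39.31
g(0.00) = 79.20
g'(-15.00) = -159.31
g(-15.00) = 1568.90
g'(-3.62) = -68.27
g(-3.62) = 273.93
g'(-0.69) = -44.83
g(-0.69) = 108.23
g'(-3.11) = -64.19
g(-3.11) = 240.15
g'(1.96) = -23.63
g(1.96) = 17.51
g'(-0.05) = -39.71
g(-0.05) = 81.17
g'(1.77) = -25.15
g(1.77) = 22.14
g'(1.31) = -28.83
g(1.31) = 34.56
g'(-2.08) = -55.95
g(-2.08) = 178.27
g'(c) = 8*c - 28 - 8*sqrt(2)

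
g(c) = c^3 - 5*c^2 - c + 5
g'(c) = 3*c^2 - 10*c - 1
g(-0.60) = 3.58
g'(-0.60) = 6.08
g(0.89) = 0.85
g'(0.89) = -7.52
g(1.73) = -6.52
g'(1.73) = -9.32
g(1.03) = -0.24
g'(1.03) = -8.12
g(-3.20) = -75.77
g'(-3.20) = 61.72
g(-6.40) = -455.54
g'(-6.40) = 185.88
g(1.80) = -7.17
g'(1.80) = -9.28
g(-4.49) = -181.83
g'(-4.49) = 104.38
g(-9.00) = -1120.00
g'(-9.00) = 332.00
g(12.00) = 1001.00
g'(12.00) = 311.00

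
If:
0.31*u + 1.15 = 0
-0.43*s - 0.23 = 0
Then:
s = -0.53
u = -3.71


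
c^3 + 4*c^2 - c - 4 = (c - 1)*(c + 1)*(c + 4)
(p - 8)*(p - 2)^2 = p^3 - 12*p^2 + 36*p - 32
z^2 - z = z*(z - 1)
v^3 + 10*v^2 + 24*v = v*(v + 4)*(v + 6)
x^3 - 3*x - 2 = (x - 2)*(x + 1)^2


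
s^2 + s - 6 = (s - 2)*(s + 3)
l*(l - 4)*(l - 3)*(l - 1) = l^4 - 8*l^3 + 19*l^2 - 12*l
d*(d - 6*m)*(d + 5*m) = d^3 - d^2*m - 30*d*m^2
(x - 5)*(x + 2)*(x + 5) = x^3 + 2*x^2 - 25*x - 50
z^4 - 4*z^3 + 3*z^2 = z^2*(z - 3)*(z - 1)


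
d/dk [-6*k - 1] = -6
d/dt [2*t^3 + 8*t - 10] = 6*t^2 + 8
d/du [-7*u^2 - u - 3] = -14*u - 1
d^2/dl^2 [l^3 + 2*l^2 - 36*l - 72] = 6*l + 4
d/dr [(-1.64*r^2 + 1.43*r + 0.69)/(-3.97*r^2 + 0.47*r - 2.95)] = (4.9063*r^2 + 15.1546*r - 4.5428)/(15.7609*r^4 - 3.7318*r^3 + 23.6439*r^2 - 2.773*r + 8.7025)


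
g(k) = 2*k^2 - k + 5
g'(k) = 4*k - 1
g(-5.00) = 60.00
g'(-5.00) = -21.00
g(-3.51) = 33.15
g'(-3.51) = -15.04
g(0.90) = 5.72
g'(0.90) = 2.60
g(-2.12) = 16.11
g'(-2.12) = -9.48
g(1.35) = 7.30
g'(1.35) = 4.40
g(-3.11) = 27.45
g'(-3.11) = -13.44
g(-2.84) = 23.97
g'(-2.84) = -12.36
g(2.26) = 12.96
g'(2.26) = 8.04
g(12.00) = 281.00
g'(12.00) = 47.00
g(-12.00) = 305.00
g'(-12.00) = -49.00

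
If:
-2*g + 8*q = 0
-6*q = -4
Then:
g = 8/3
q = 2/3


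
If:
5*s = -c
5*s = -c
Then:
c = -5*s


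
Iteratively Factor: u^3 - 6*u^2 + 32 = (u + 2)*(u^2 - 8*u + 16) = (u - 4)*(u + 2)*(u - 4)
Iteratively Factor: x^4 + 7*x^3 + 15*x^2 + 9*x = (x)*(x^3 + 7*x^2 + 15*x + 9) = x*(x + 1)*(x^2 + 6*x + 9) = x*(x + 1)*(x + 3)*(x + 3)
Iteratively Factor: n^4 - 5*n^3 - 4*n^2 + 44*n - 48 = (n - 2)*(n^3 - 3*n^2 - 10*n + 24) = (n - 2)^2*(n^2 - n - 12) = (n - 2)^2*(n + 3)*(n - 4)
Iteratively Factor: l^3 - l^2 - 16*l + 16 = (l - 4)*(l^2 + 3*l - 4) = (l - 4)*(l + 4)*(l - 1)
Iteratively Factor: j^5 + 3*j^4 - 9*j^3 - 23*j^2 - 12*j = (j - 3)*(j^4 + 6*j^3 + 9*j^2 + 4*j) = (j - 3)*(j + 4)*(j^3 + 2*j^2 + j) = j*(j - 3)*(j + 4)*(j^2 + 2*j + 1) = j*(j - 3)*(j + 1)*(j + 4)*(j + 1)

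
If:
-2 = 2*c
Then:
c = -1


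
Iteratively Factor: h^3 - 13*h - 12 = (h + 1)*(h^2 - h - 12) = (h - 4)*(h + 1)*(h + 3)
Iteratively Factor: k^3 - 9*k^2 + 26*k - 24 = (k - 3)*(k^2 - 6*k + 8) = (k - 3)*(k - 2)*(k - 4)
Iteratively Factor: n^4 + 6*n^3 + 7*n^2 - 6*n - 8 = (n + 1)*(n^3 + 5*n^2 + 2*n - 8) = (n + 1)*(n + 4)*(n^2 + n - 2) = (n + 1)*(n + 2)*(n + 4)*(n - 1)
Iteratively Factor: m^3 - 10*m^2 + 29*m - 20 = (m - 5)*(m^2 - 5*m + 4) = (m - 5)*(m - 4)*(m - 1)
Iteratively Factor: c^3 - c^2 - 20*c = (c + 4)*(c^2 - 5*c) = c*(c + 4)*(c - 5)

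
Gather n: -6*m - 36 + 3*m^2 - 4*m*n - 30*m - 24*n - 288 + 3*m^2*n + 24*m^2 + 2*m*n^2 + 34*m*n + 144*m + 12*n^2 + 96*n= 27*m^2 + 108*m + n^2*(2*m + 12) + n*(3*m^2 + 30*m + 72) - 324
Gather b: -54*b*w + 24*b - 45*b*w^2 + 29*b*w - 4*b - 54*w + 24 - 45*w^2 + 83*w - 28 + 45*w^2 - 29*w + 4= b*(-45*w^2 - 25*w + 20)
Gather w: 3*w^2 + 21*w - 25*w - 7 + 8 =3*w^2 - 4*w + 1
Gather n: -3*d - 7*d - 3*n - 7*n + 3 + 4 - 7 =-10*d - 10*n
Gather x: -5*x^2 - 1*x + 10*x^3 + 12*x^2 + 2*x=10*x^3 + 7*x^2 + x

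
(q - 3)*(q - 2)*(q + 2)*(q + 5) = q^4 + 2*q^3 - 19*q^2 - 8*q + 60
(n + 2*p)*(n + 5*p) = n^2 + 7*n*p + 10*p^2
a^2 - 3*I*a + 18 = (a - 6*I)*(a + 3*I)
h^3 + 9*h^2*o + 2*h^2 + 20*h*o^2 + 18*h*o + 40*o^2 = (h + 2)*(h + 4*o)*(h + 5*o)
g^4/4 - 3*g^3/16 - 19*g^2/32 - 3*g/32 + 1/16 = (g/4 + 1/4)*(g - 2)*(g - 1/4)*(g + 1/2)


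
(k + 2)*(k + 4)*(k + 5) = k^3 + 11*k^2 + 38*k + 40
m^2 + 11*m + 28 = (m + 4)*(m + 7)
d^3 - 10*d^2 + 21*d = d*(d - 7)*(d - 3)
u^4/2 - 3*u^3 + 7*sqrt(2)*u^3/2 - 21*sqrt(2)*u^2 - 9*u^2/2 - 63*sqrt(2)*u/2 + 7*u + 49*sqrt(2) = (u/2 + 1)*(u - 7)*(u - 1)*(u + 7*sqrt(2))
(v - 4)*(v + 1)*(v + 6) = v^3 + 3*v^2 - 22*v - 24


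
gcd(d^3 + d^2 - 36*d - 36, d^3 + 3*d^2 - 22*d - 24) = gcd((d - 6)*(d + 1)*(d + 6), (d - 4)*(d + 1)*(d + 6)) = d^2 + 7*d + 6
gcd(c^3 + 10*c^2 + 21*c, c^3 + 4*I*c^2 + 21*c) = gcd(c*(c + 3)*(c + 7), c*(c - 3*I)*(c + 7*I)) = c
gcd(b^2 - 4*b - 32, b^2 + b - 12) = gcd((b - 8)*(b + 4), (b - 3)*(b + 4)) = b + 4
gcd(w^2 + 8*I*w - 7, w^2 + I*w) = w + I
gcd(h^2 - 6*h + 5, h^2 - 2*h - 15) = h - 5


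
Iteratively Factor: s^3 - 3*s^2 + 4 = (s + 1)*(s^2 - 4*s + 4) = (s - 2)*(s + 1)*(s - 2)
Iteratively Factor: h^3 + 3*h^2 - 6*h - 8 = (h - 2)*(h^2 + 5*h + 4) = (h - 2)*(h + 4)*(h + 1)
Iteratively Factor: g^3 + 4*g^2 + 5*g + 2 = (g + 1)*(g^2 + 3*g + 2) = (g + 1)*(g + 2)*(g + 1)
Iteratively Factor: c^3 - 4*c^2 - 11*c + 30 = (c + 3)*(c^2 - 7*c + 10) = (c - 5)*(c + 3)*(c - 2)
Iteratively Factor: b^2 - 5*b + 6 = (b - 3)*(b - 2)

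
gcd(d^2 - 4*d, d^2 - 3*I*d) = d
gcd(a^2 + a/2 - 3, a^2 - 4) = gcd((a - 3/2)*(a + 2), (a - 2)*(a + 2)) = a + 2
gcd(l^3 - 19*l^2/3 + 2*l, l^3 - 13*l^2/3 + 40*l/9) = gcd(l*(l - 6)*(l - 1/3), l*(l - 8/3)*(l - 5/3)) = l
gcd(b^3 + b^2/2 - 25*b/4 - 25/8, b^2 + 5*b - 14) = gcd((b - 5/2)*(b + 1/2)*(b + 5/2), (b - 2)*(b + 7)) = 1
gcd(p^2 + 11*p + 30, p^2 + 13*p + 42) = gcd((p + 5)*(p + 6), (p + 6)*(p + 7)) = p + 6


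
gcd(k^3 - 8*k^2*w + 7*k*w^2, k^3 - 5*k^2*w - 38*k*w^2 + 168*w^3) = -k + 7*w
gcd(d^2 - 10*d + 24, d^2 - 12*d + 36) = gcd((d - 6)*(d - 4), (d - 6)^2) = d - 6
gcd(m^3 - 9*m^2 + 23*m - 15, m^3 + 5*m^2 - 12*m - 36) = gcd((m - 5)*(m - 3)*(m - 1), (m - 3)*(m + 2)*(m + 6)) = m - 3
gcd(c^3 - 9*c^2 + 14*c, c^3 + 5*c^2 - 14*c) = c^2 - 2*c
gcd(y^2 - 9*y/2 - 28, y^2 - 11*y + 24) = y - 8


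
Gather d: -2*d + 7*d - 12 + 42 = 5*d + 30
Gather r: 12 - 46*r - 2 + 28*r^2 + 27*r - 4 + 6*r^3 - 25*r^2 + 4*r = 6*r^3 + 3*r^2 - 15*r + 6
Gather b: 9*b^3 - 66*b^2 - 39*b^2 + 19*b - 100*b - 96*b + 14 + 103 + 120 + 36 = 9*b^3 - 105*b^2 - 177*b + 273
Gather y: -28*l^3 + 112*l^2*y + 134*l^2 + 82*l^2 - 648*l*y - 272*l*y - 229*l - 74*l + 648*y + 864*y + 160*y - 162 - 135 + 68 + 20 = -28*l^3 + 216*l^2 - 303*l + y*(112*l^2 - 920*l + 1672) - 209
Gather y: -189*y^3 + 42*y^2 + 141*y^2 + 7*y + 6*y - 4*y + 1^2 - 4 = -189*y^3 + 183*y^2 + 9*y - 3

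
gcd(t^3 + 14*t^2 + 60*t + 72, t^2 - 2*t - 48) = t + 6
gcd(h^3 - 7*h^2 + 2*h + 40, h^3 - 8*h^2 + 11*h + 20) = h^2 - 9*h + 20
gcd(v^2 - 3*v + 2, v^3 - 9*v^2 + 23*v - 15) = v - 1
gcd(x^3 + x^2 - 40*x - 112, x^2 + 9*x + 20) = x + 4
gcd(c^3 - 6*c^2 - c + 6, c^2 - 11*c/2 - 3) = c - 6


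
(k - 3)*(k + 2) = k^2 - k - 6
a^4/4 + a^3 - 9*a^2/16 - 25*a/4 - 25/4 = (a/2 + 1)^2*(a - 5/2)*(a + 5/2)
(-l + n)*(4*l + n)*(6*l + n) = -24*l^3 + 14*l^2*n + 9*l*n^2 + n^3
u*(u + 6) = u^2 + 6*u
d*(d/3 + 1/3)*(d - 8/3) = d^3/3 - 5*d^2/9 - 8*d/9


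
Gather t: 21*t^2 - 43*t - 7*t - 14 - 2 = 21*t^2 - 50*t - 16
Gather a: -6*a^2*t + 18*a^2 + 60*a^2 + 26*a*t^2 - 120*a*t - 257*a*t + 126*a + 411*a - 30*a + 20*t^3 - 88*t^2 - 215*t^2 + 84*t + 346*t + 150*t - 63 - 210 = a^2*(78 - 6*t) + a*(26*t^2 - 377*t + 507) + 20*t^3 - 303*t^2 + 580*t - 273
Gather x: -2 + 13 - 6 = 5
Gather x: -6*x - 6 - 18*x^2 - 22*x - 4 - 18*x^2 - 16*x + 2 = -36*x^2 - 44*x - 8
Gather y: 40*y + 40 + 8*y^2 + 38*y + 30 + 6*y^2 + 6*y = 14*y^2 + 84*y + 70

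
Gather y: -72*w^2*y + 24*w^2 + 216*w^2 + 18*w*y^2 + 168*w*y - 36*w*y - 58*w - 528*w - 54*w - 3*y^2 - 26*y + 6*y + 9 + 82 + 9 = 240*w^2 - 640*w + y^2*(18*w - 3) + y*(-72*w^2 + 132*w - 20) + 100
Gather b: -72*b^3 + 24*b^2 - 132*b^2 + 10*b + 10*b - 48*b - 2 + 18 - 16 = -72*b^3 - 108*b^2 - 28*b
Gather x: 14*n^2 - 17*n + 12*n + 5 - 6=14*n^2 - 5*n - 1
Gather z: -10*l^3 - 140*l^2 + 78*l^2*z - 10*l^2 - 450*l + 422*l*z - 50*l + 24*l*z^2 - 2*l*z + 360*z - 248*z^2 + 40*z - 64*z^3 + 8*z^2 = -10*l^3 - 150*l^2 - 500*l - 64*z^3 + z^2*(24*l - 240) + z*(78*l^2 + 420*l + 400)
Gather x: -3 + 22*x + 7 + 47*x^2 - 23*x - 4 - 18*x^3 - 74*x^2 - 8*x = -18*x^3 - 27*x^2 - 9*x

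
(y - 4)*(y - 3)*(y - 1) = y^3 - 8*y^2 + 19*y - 12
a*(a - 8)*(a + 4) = a^3 - 4*a^2 - 32*a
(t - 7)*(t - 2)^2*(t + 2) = t^4 - 9*t^3 + 10*t^2 + 36*t - 56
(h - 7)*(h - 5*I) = h^2 - 7*h - 5*I*h + 35*I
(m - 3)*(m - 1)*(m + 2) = m^3 - 2*m^2 - 5*m + 6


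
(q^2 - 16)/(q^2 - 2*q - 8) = (q + 4)/(q + 2)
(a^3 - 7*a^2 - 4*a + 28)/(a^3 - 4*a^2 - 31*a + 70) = (a + 2)/(a + 5)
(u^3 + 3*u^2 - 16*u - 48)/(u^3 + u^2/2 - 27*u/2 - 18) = 2*(u + 4)/(2*u + 3)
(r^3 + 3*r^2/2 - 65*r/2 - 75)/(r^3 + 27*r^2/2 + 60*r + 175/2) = (2*r^2 - 7*r - 30)/(2*r^2 + 17*r + 35)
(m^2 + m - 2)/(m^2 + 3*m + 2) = (m - 1)/(m + 1)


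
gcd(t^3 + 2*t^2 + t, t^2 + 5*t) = t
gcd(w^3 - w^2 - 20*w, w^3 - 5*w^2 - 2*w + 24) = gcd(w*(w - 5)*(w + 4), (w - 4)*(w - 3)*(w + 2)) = 1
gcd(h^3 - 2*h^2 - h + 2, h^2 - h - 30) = 1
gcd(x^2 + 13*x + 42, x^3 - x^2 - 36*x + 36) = x + 6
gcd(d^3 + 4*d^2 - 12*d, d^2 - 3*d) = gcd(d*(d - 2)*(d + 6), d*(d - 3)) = d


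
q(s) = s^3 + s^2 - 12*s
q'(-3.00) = 9.00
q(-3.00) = 18.00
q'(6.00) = 108.00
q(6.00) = 180.00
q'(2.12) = 5.72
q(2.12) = -11.42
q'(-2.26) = -1.20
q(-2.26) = 20.68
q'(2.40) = 10.08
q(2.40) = -9.22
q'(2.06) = 4.85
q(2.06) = -11.73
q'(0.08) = -11.82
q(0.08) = -0.95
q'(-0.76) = -11.79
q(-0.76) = 9.26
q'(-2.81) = 6.07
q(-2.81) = 19.43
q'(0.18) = -11.54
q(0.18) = -2.12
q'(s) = 3*s^2 + 2*s - 12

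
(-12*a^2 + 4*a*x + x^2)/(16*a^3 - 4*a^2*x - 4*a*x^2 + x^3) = (6*a + x)/(-8*a^2 - 2*a*x + x^2)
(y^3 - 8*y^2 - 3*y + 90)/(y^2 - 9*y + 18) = (y^2 - 2*y - 15)/(y - 3)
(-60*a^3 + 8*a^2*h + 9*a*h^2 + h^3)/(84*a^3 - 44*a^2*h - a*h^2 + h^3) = (-30*a^2 - 11*a*h - h^2)/(42*a^2 - a*h - h^2)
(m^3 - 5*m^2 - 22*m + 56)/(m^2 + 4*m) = m - 9 + 14/m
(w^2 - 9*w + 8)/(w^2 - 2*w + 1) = (w - 8)/(w - 1)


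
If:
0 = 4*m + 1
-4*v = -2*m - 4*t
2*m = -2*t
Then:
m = -1/4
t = 1/4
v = 1/8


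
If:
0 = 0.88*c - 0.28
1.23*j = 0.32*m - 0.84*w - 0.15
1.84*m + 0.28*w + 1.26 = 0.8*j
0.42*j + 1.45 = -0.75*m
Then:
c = 0.32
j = -1.11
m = -1.31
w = 0.95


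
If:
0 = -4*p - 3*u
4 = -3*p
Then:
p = -4/3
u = 16/9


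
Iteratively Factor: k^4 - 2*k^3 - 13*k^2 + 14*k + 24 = (k - 4)*(k^3 + 2*k^2 - 5*k - 6) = (k - 4)*(k - 2)*(k^2 + 4*k + 3) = (k - 4)*(k - 2)*(k + 1)*(k + 3)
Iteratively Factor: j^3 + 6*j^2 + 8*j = (j)*(j^2 + 6*j + 8) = j*(j + 2)*(j + 4)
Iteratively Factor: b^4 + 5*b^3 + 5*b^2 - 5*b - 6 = (b + 3)*(b^3 + 2*b^2 - b - 2) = (b + 2)*(b + 3)*(b^2 - 1) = (b + 1)*(b + 2)*(b + 3)*(b - 1)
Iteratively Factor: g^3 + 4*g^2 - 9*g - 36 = (g + 3)*(g^2 + g - 12) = (g + 3)*(g + 4)*(g - 3)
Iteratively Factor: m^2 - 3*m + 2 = (m - 2)*(m - 1)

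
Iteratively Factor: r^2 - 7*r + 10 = (r - 5)*(r - 2)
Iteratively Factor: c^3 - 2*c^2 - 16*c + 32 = (c + 4)*(c^2 - 6*c + 8) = (c - 4)*(c + 4)*(c - 2)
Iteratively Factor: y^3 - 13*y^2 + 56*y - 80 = (y - 4)*(y^2 - 9*y + 20) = (y - 4)^2*(y - 5)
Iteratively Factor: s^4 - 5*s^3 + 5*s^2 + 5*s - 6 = (s - 1)*(s^3 - 4*s^2 + s + 6) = (s - 2)*(s - 1)*(s^2 - 2*s - 3) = (s - 2)*(s - 1)*(s + 1)*(s - 3)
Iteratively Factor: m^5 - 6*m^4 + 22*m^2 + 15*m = (m + 1)*(m^4 - 7*m^3 + 7*m^2 + 15*m) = (m + 1)^2*(m^3 - 8*m^2 + 15*m) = (m - 3)*(m + 1)^2*(m^2 - 5*m) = (m - 5)*(m - 3)*(m + 1)^2*(m)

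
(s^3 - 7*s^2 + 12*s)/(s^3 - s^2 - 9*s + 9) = s*(s - 4)/(s^2 + 2*s - 3)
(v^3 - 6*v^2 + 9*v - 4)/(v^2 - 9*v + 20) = (v^2 - 2*v + 1)/(v - 5)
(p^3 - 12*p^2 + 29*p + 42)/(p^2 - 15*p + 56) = (p^2 - 5*p - 6)/(p - 8)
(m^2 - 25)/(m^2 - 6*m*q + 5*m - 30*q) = (5 - m)/(-m + 6*q)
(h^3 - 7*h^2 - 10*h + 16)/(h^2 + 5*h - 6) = (h^2 - 6*h - 16)/(h + 6)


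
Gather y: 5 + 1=6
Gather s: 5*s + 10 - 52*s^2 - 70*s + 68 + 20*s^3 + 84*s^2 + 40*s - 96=20*s^3 + 32*s^2 - 25*s - 18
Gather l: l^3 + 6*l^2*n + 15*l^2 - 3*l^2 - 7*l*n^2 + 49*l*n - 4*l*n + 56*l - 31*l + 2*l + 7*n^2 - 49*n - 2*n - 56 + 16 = l^3 + l^2*(6*n + 12) + l*(-7*n^2 + 45*n + 27) + 7*n^2 - 51*n - 40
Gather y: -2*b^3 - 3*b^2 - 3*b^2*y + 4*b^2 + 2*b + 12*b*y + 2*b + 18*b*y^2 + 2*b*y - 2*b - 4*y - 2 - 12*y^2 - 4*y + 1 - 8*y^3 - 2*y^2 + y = -2*b^3 + b^2 + 2*b - 8*y^3 + y^2*(18*b - 14) + y*(-3*b^2 + 14*b - 7) - 1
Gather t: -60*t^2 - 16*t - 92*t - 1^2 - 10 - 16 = -60*t^2 - 108*t - 27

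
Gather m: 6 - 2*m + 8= 14 - 2*m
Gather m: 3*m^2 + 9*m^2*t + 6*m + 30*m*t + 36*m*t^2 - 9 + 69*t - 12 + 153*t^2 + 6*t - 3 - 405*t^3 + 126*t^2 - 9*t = m^2*(9*t + 3) + m*(36*t^2 + 30*t + 6) - 405*t^3 + 279*t^2 + 66*t - 24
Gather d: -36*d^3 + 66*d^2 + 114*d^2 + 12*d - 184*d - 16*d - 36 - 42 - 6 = -36*d^3 + 180*d^2 - 188*d - 84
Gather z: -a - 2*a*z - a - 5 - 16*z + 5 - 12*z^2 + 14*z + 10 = -2*a - 12*z^2 + z*(-2*a - 2) + 10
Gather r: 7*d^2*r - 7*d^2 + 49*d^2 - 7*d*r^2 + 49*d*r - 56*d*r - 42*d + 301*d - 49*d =42*d^2 - 7*d*r^2 + 210*d + r*(7*d^2 - 7*d)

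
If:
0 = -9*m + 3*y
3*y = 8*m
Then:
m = 0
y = 0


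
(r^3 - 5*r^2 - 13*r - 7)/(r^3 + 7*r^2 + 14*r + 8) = (r^2 - 6*r - 7)/(r^2 + 6*r + 8)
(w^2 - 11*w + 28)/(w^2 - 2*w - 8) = (w - 7)/(w + 2)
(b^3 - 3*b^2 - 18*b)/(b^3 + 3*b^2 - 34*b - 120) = b*(b + 3)/(b^2 + 9*b + 20)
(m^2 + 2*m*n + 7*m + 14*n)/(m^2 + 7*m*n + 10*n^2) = (m + 7)/(m + 5*n)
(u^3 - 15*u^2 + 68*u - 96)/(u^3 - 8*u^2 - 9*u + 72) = (u - 4)/(u + 3)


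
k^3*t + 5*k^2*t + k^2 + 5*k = k*(k + 5)*(k*t + 1)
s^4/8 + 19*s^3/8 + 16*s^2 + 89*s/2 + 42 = (s/4 + 1)*(s/2 + 1)*(s + 6)*(s + 7)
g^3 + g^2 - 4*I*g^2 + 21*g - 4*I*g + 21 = (g + 1)*(g - 7*I)*(g + 3*I)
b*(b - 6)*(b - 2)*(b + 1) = b^4 - 7*b^3 + 4*b^2 + 12*b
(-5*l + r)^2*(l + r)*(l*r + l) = 25*l^4*r + 25*l^4 + 15*l^3*r^2 + 15*l^3*r - 9*l^2*r^3 - 9*l^2*r^2 + l*r^4 + l*r^3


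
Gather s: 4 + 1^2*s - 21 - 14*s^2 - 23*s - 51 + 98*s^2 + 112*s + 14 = 84*s^2 + 90*s - 54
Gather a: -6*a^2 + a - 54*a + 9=-6*a^2 - 53*a + 9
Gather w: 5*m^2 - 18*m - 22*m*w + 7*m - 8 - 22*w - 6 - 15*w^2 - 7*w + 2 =5*m^2 - 11*m - 15*w^2 + w*(-22*m - 29) - 12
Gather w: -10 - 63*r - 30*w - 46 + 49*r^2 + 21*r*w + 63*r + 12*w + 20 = 49*r^2 + w*(21*r - 18) - 36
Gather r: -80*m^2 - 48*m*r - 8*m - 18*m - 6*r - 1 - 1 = -80*m^2 - 26*m + r*(-48*m - 6) - 2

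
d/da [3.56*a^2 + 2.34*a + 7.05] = 7.12*a + 2.34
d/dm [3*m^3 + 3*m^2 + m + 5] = 9*m^2 + 6*m + 1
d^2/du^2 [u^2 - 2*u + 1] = 2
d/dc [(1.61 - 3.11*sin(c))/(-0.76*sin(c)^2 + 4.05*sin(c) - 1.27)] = (-2.3636*sin(c)^2 + 2.4472*sin(c) - 2.5708)*cos(c)/(0.5776*sin(c)^4 - 6.156*sin(c)^3 + 18.3329*sin(c)^2 - 10.287*sin(c) + 1.6129)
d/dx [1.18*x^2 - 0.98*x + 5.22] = 2.36*x - 0.98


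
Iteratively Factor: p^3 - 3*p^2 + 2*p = (p - 2)*(p^2 - p) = p*(p - 2)*(p - 1)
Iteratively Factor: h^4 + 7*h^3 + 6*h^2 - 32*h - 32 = (h - 2)*(h^3 + 9*h^2 + 24*h + 16) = (h - 2)*(h + 1)*(h^2 + 8*h + 16) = (h - 2)*(h + 1)*(h + 4)*(h + 4)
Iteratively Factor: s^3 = (s)*(s^2) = s^2*(s)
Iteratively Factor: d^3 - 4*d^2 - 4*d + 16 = (d + 2)*(d^2 - 6*d + 8) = (d - 4)*(d + 2)*(d - 2)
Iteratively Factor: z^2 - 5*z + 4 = (z - 1)*(z - 4)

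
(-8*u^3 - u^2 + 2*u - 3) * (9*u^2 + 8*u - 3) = -72*u^5 - 73*u^4 + 34*u^3 - 8*u^2 - 30*u + 9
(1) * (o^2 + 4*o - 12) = o^2 + 4*o - 12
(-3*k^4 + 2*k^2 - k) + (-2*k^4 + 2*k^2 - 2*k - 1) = -5*k^4 + 4*k^2 - 3*k - 1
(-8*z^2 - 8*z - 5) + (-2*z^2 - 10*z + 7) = -10*z^2 - 18*z + 2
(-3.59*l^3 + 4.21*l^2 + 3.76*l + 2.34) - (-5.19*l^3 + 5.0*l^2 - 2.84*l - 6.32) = 1.6*l^3 - 0.79*l^2 + 6.6*l + 8.66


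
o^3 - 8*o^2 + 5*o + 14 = (o - 7)*(o - 2)*(o + 1)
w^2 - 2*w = w*(w - 2)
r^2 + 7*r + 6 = (r + 1)*(r + 6)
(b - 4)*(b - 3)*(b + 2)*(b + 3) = b^4 - 2*b^3 - 17*b^2 + 18*b + 72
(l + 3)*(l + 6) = l^2 + 9*l + 18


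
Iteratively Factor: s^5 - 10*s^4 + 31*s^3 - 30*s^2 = (s - 3)*(s^4 - 7*s^3 + 10*s^2) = s*(s - 3)*(s^3 - 7*s^2 + 10*s) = s^2*(s - 3)*(s^2 - 7*s + 10) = s^2*(s - 3)*(s - 2)*(s - 5)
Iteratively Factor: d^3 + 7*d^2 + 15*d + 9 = (d + 1)*(d^2 + 6*d + 9) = (d + 1)*(d + 3)*(d + 3)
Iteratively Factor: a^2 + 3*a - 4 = (a + 4)*(a - 1)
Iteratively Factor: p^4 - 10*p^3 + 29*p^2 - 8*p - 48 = (p - 4)*(p^3 - 6*p^2 + 5*p + 12) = (p - 4)*(p - 3)*(p^2 - 3*p - 4) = (p - 4)^2*(p - 3)*(p + 1)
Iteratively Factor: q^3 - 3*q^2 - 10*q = (q + 2)*(q^2 - 5*q) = (q - 5)*(q + 2)*(q)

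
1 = 1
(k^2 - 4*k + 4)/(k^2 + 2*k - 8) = (k - 2)/(k + 4)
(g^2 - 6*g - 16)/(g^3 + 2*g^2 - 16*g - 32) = (g - 8)/(g^2 - 16)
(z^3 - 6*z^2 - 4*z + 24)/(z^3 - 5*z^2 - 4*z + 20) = (z - 6)/(z - 5)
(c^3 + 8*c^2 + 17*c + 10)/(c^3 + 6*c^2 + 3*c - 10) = (c + 1)/(c - 1)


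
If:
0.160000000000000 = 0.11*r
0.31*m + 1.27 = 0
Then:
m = -4.10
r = 1.45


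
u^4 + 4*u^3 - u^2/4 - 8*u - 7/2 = (u + 1/2)*(u + 7/2)*(u - sqrt(2))*(u + sqrt(2))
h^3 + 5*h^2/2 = h^2*(h + 5/2)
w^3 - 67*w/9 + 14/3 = (w - 7/3)*(w - 2/3)*(w + 3)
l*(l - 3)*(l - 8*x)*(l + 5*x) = l^4 - 3*l^3*x - 3*l^3 - 40*l^2*x^2 + 9*l^2*x + 120*l*x^2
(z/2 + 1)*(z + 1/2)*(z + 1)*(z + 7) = z^4/2 + 21*z^3/4 + 14*z^2 + 51*z/4 + 7/2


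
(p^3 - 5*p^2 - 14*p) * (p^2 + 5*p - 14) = p^5 - 53*p^3 + 196*p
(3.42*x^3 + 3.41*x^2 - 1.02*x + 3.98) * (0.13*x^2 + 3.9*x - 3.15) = 0.4446*x^5 + 13.7813*x^4 + 2.3934*x^3 - 14.2021*x^2 + 18.735*x - 12.537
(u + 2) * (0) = 0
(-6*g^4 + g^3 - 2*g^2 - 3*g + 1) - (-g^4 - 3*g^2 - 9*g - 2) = -5*g^4 + g^3 + g^2 + 6*g + 3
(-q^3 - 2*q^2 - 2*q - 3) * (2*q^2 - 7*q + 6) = -2*q^5 + 3*q^4 + 4*q^3 - 4*q^2 + 9*q - 18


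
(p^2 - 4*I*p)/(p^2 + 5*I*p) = (p - 4*I)/(p + 5*I)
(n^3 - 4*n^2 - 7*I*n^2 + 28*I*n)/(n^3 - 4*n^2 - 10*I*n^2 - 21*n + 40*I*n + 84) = n/(n - 3*I)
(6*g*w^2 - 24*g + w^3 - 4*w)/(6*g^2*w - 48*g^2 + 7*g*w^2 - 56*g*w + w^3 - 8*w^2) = (w^2 - 4)/(g*w - 8*g + w^2 - 8*w)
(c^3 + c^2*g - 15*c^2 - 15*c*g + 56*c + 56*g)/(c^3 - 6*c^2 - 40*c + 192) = (c^2 + c*g - 7*c - 7*g)/(c^2 + 2*c - 24)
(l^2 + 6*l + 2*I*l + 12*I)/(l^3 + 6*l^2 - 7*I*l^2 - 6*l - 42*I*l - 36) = (l + 2*I)/(l^2 - 7*I*l - 6)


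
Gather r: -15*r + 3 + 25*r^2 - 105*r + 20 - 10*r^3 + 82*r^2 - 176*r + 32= -10*r^3 + 107*r^2 - 296*r + 55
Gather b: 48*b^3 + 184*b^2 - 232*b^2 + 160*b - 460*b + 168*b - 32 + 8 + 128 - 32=48*b^3 - 48*b^2 - 132*b + 72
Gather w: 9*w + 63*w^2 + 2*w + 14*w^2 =77*w^2 + 11*w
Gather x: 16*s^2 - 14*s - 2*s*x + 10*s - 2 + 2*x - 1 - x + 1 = 16*s^2 - 4*s + x*(1 - 2*s) - 2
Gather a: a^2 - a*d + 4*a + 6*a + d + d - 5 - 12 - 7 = a^2 + a*(10 - d) + 2*d - 24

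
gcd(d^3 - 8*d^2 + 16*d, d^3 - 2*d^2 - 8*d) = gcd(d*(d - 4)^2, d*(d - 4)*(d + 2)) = d^2 - 4*d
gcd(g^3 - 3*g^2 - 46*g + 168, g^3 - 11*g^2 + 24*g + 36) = g - 6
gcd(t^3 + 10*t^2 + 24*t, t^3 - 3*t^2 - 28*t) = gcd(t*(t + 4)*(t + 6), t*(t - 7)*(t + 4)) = t^2 + 4*t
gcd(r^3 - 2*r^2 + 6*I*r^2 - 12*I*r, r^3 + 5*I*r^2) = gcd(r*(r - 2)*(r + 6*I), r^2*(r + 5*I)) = r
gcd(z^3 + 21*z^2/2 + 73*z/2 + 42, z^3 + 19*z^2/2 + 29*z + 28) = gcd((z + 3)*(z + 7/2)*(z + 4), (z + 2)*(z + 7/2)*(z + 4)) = z^2 + 15*z/2 + 14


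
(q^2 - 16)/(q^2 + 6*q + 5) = (q^2 - 16)/(q^2 + 6*q + 5)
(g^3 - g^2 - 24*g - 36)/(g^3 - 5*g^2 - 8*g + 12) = (g + 3)/(g - 1)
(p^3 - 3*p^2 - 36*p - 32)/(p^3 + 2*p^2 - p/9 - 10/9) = 9*(p^2 - 4*p - 32)/(9*p^2 + 9*p - 10)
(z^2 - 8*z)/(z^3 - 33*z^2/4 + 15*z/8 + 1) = 8*z/(8*z^2 - 2*z - 1)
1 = 1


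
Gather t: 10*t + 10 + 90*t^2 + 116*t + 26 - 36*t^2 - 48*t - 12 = 54*t^2 + 78*t + 24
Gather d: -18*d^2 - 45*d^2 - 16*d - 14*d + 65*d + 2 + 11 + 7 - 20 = -63*d^2 + 35*d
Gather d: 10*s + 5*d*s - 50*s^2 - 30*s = 5*d*s - 50*s^2 - 20*s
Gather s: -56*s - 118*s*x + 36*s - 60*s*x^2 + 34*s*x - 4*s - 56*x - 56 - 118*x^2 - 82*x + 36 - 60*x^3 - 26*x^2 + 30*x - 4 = s*(-60*x^2 - 84*x - 24) - 60*x^3 - 144*x^2 - 108*x - 24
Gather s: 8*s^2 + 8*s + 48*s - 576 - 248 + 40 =8*s^2 + 56*s - 784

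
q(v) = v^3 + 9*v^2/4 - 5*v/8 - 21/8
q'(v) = 3*v^2 + 9*v/2 - 5/8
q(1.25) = 2.06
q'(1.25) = 9.69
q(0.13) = -2.67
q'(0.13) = 0.01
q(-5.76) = -115.48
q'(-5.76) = 72.99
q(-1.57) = 0.03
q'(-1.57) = -0.30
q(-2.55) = -2.98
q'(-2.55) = 7.41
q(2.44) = 23.77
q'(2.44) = 28.22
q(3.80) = 82.36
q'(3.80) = 59.80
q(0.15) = -2.66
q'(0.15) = 0.12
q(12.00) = 2041.88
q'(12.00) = 485.38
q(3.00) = 42.75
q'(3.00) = 39.88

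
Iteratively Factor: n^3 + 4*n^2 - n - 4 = (n + 1)*(n^2 + 3*n - 4) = (n - 1)*(n + 1)*(n + 4)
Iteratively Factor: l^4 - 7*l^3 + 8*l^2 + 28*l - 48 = (l - 3)*(l^3 - 4*l^2 - 4*l + 16) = (l - 4)*(l - 3)*(l^2 - 4) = (l - 4)*(l - 3)*(l - 2)*(l + 2)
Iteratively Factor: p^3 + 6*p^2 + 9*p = (p + 3)*(p^2 + 3*p) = (p + 3)^2*(p)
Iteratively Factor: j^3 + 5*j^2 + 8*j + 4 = (j + 1)*(j^2 + 4*j + 4) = (j + 1)*(j + 2)*(j + 2)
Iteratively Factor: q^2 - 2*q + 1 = (q - 1)*(q - 1)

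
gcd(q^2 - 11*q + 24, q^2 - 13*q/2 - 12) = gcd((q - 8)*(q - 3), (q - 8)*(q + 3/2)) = q - 8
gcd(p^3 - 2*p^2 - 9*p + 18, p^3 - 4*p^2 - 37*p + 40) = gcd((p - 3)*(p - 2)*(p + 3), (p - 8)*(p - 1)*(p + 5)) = 1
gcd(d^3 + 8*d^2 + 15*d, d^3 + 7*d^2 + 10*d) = d^2 + 5*d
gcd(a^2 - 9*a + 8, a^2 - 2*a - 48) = a - 8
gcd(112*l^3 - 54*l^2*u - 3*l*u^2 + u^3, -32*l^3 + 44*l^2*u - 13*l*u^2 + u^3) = -8*l + u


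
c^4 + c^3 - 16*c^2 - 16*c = c*(c - 4)*(c + 1)*(c + 4)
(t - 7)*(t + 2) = t^2 - 5*t - 14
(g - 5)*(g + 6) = g^2 + g - 30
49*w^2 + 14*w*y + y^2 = (7*w + y)^2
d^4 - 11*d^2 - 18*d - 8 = (d - 4)*(d + 1)^2*(d + 2)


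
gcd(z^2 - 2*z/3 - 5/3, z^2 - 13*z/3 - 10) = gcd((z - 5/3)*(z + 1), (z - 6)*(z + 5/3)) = 1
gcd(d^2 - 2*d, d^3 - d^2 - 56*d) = d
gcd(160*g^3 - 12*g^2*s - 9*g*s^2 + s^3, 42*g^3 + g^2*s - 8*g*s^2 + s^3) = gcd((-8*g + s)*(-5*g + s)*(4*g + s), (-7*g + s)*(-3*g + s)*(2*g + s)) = 1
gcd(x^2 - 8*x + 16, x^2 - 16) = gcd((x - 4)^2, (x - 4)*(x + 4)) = x - 4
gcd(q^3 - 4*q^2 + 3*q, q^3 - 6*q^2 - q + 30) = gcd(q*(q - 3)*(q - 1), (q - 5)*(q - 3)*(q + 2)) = q - 3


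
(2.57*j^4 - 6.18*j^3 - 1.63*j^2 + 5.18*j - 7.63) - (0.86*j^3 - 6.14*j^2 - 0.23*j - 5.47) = 2.57*j^4 - 7.04*j^3 + 4.51*j^2 + 5.41*j - 2.16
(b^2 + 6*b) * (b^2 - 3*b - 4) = b^4 + 3*b^3 - 22*b^2 - 24*b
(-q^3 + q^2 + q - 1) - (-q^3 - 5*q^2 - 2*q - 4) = 6*q^2 + 3*q + 3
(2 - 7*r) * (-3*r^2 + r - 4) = 21*r^3 - 13*r^2 + 30*r - 8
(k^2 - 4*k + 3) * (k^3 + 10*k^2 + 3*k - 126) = k^5 + 6*k^4 - 34*k^3 - 108*k^2 + 513*k - 378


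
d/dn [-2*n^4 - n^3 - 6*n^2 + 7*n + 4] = -8*n^3 - 3*n^2 - 12*n + 7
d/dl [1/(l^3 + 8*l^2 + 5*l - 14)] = (-3*l^2 - 16*l - 5)/(l^3 + 8*l^2 + 5*l - 14)^2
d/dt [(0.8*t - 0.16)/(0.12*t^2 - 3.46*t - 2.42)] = (-0.096*t^2 + 0.0384000000000002*t - 2.4896)/(0.0144*t^4 - 0.8304*t^3 + 11.3908*t^2 + 16.7464*t + 5.8564)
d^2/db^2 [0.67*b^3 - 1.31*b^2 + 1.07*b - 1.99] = 4.02*b - 2.62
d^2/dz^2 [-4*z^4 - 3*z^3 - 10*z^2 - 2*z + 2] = -48*z^2 - 18*z - 20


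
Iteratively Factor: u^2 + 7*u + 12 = (u + 4)*(u + 3)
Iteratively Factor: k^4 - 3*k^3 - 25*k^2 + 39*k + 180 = (k + 3)*(k^3 - 6*k^2 - 7*k + 60) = (k - 5)*(k + 3)*(k^2 - k - 12) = (k - 5)*(k + 3)^2*(k - 4)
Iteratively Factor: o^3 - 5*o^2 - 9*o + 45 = (o - 5)*(o^2 - 9) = (o - 5)*(o + 3)*(o - 3)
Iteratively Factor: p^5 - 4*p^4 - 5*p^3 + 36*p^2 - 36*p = (p - 2)*(p^4 - 2*p^3 - 9*p^2 + 18*p) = (p - 3)*(p - 2)*(p^3 + p^2 - 6*p) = p*(p - 3)*(p - 2)*(p^2 + p - 6) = p*(p - 3)*(p - 2)^2*(p + 3)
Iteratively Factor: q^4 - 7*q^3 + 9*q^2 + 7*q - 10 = (q + 1)*(q^3 - 8*q^2 + 17*q - 10) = (q - 5)*(q + 1)*(q^2 - 3*q + 2) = (q - 5)*(q - 1)*(q + 1)*(q - 2)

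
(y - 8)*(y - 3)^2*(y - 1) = y^4 - 15*y^3 + 71*y^2 - 129*y + 72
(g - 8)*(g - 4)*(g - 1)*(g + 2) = g^4 - 11*g^3 + 18*g^2 + 56*g - 64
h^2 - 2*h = h*(h - 2)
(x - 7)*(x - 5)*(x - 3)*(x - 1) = x^4 - 16*x^3 + 86*x^2 - 176*x + 105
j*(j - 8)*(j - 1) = j^3 - 9*j^2 + 8*j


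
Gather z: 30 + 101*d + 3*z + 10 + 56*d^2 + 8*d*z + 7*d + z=56*d^2 + 108*d + z*(8*d + 4) + 40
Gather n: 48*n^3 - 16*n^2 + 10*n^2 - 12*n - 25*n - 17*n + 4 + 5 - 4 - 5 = 48*n^3 - 6*n^2 - 54*n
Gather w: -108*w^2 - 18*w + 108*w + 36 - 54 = -108*w^2 + 90*w - 18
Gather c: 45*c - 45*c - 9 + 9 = 0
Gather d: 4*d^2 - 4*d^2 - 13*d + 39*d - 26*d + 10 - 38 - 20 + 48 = 0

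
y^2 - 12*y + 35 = (y - 7)*(y - 5)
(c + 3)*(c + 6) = c^2 + 9*c + 18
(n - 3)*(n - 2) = n^2 - 5*n + 6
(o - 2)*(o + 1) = o^2 - o - 2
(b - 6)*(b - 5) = b^2 - 11*b + 30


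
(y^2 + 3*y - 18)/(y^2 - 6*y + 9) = (y + 6)/(y - 3)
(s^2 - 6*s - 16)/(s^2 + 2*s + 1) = (s^2 - 6*s - 16)/(s^2 + 2*s + 1)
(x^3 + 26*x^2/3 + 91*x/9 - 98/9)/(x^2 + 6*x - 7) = (9*x^2 + 15*x - 14)/(9*(x - 1))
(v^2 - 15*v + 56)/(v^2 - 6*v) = (v^2 - 15*v + 56)/(v*(v - 6))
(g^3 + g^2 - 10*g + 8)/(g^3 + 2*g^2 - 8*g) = (g - 1)/g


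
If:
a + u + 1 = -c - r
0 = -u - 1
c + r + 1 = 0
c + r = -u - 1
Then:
No Solution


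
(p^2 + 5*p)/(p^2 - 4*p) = (p + 5)/(p - 4)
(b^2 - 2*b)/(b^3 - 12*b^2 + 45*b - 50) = b/(b^2 - 10*b + 25)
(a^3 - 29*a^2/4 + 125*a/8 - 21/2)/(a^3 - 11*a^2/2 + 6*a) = (a - 7/4)/a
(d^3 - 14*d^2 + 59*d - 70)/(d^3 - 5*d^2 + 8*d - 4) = (d^2 - 12*d + 35)/(d^2 - 3*d + 2)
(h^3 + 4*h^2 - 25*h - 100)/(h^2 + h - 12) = (h^2 - 25)/(h - 3)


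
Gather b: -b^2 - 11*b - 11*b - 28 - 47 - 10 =-b^2 - 22*b - 85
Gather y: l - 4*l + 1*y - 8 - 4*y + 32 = -3*l - 3*y + 24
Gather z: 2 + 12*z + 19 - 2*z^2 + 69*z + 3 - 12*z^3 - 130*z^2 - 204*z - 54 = -12*z^3 - 132*z^2 - 123*z - 30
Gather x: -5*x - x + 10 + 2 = 12 - 6*x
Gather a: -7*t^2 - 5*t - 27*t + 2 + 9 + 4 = -7*t^2 - 32*t + 15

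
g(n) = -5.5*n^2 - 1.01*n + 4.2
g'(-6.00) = 64.99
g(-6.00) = -187.74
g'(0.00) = -1.01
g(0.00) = 4.20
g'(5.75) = -64.26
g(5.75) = -183.45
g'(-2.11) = 22.20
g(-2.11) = -18.16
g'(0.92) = -11.13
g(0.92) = -1.38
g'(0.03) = -1.34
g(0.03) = 4.16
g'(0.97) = -11.68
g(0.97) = -1.95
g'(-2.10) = 22.09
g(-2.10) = -17.93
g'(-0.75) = 7.24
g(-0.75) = 1.86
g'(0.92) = -11.13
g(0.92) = -1.38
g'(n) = -11.0*n - 1.01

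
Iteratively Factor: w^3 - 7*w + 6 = (w - 2)*(w^2 + 2*w - 3) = (w - 2)*(w + 3)*(w - 1)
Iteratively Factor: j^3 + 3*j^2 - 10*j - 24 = (j + 2)*(j^2 + j - 12) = (j + 2)*(j + 4)*(j - 3)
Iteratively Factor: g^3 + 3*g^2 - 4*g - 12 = (g - 2)*(g^2 + 5*g + 6) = (g - 2)*(g + 2)*(g + 3)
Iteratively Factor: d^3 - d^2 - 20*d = (d - 5)*(d^2 + 4*d) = d*(d - 5)*(d + 4)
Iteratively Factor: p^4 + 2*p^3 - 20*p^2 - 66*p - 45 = (p + 1)*(p^3 + p^2 - 21*p - 45) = (p + 1)*(p + 3)*(p^2 - 2*p - 15) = (p - 5)*(p + 1)*(p + 3)*(p + 3)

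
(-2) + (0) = -2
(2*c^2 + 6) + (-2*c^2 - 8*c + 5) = 11 - 8*c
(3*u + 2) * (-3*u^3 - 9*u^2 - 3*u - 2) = -9*u^4 - 33*u^3 - 27*u^2 - 12*u - 4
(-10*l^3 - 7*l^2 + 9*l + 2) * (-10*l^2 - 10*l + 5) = 100*l^5 + 170*l^4 - 70*l^3 - 145*l^2 + 25*l + 10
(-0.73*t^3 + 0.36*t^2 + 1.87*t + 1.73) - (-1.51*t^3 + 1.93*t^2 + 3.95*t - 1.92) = 0.78*t^3 - 1.57*t^2 - 2.08*t + 3.65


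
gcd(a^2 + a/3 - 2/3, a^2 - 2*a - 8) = 1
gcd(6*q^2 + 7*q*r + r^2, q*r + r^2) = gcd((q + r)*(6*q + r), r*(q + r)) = q + r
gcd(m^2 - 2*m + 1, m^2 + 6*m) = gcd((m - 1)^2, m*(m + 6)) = 1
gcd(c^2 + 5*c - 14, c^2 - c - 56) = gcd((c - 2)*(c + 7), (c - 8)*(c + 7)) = c + 7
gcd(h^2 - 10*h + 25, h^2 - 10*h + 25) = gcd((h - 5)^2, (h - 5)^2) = h^2 - 10*h + 25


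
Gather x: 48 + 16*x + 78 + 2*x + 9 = 18*x + 135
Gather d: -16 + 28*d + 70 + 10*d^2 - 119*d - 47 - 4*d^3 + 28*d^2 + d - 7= -4*d^3 + 38*d^2 - 90*d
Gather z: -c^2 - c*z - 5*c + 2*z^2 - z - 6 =-c^2 - 5*c + 2*z^2 + z*(-c - 1) - 6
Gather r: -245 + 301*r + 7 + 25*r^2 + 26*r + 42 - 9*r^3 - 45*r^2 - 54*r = -9*r^3 - 20*r^2 + 273*r - 196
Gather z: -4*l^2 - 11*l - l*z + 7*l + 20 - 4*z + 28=-4*l^2 - 4*l + z*(-l - 4) + 48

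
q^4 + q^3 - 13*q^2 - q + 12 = (q - 3)*(q - 1)*(q + 1)*(q + 4)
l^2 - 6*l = l*(l - 6)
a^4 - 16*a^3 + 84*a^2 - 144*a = a*(a - 6)^2*(a - 4)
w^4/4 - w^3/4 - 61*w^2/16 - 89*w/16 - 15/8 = (w/4 + 1/2)*(w - 5)*(w + 1/2)*(w + 3/2)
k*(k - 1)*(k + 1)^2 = k^4 + k^3 - k^2 - k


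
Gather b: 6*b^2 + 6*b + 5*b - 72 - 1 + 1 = 6*b^2 + 11*b - 72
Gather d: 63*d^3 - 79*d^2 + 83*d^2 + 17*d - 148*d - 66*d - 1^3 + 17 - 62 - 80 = 63*d^3 + 4*d^2 - 197*d - 126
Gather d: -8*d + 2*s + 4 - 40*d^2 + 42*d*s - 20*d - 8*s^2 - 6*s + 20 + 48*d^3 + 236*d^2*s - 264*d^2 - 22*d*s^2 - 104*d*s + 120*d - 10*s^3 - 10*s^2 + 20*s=48*d^3 + d^2*(236*s - 304) + d*(-22*s^2 - 62*s + 92) - 10*s^3 - 18*s^2 + 16*s + 24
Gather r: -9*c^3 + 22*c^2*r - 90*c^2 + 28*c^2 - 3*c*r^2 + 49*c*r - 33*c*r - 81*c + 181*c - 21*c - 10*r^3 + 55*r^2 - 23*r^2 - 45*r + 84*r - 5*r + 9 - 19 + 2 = -9*c^3 - 62*c^2 + 79*c - 10*r^3 + r^2*(32 - 3*c) + r*(22*c^2 + 16*c + 34) - 8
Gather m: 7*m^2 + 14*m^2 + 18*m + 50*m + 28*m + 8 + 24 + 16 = 21*m^2 + 96*m + 48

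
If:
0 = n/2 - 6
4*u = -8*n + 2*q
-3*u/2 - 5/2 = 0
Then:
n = 12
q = 134/3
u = -5/3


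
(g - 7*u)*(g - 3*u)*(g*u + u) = g^3*u - 10*g^2*u^2 + g^2*u + 21*g*u^3 - 10*g*u^2 + 21*u^3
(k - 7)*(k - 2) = k^2 - 9*k + 14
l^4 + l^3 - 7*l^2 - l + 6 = (l - 2)*(l - 1)*(l + 1)*(l + 3)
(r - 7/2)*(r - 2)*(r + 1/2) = r^3 - 5*r^2 + 17*r/4 + 7/2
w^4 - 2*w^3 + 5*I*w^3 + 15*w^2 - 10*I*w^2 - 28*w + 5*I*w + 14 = (w - 1)^2*(w - 2*I)*(w + 7*I)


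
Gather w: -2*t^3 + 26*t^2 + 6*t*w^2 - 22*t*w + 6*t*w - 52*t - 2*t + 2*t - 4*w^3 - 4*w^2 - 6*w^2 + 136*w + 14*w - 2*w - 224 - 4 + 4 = -2*t^3 + 26*t^2 - 52*t - 4*w^3 + w^2*(6*t - 10) + w*(148 - 16*t) - 224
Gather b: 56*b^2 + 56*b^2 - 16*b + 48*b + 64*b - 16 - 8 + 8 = 112*b^2 + 96*b - 16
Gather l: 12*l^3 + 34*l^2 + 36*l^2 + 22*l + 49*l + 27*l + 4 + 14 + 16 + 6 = 12*l^3 + 70*l^2 + 98*l + 40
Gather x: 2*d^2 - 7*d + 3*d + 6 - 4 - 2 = 2*d^2 - 4*d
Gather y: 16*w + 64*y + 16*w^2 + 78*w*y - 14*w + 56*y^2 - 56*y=16*w^2 + 2*w + 56*y^2 + y*(78*w + 8)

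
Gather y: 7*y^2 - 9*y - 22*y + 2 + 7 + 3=7*y^2 - 31*y + 12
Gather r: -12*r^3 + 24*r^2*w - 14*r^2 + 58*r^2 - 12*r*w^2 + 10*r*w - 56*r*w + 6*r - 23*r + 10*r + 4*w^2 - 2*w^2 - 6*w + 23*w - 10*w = -12*r^3 + r^2*(24*w + 44) + r*(-12*w^2 - 46*w - 7) + 2*w^2 + 7*w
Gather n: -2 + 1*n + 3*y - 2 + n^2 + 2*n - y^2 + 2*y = n^2 + 3*n - y^2 + 5*y - 4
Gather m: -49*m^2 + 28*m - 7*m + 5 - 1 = -49*m^2 + 21*m + 4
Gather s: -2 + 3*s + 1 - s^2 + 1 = -s^2 + 3*s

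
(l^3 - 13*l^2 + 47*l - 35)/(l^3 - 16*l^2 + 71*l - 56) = (l - 5)/(l - 8)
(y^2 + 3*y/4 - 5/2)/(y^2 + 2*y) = (y - 5/4)/y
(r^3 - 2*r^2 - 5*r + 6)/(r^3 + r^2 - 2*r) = (r - 3)/r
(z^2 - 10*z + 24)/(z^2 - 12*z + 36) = (z - 4)/(z - 6)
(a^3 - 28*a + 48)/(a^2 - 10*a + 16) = (a^2 + 2*a - 24)/(a - 8)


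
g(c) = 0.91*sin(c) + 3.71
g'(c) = 0.91*cos(c)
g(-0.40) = 3.36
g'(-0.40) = 0.84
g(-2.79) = 3.40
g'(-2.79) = -0.85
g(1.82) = 4.59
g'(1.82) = -0.22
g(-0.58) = 3.21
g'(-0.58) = 0.76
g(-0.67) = 3.14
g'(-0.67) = 0.71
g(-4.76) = 4.62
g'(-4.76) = 0.04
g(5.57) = 3.11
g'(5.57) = 0.69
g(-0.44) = 3.32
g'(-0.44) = 0.82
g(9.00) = 4.09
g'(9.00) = -0.83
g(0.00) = 3.71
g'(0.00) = 0.91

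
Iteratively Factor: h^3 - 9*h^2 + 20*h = (h - 4)*(h^2 - 5*h) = h*(h - 4)*(h - 5)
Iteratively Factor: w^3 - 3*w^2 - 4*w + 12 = (w + 2)*(w^2 - 5*w + 6) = (w - 2)*(w + 2)*(w - 3)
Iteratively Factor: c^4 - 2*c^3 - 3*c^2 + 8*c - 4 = (c - 1)*(c^3 - c^2 - 4*c + 4) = (c - 1)*(c + 2)*(c^2 - 3*c + 2) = (c - 2)*(c - 1)*(c + 2)*(c - 1)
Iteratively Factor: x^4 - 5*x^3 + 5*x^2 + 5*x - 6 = (x - 2)*(x^3 - 3*x^2 - x + 3) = (x - 2)*(x - 1)*(x^2 - 2*x - 3) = (x - 2)*(x - 1)*(x + 1)*(x - 3)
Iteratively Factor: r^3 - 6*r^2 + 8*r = (r - 4)*(r^2 - 2*r) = r*(r - 4)*(r - 2)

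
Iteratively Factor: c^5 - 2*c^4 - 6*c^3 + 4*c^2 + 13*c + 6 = (c + 1)*(c^4 - 3*c^3 - 3*c^2 + 7*c + 6) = (c - 2)*(c + 1)*(c^3 - c^2 - 5*c - 3) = (c - 2)*(c + 1)^2*(c^2 - 2*c - 3) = (c - 3)*(c - 2)*(c + 1)^2*(c + 1)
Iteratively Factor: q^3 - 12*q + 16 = (q - 2)*(q^2 + 2*q - 8) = (q - 2)*(q + 4)*(q - 2)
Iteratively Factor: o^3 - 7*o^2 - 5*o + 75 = (o - 5)*(o^2 - 2*o - 15) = (o - 5)*(o + 3)*(o - 5)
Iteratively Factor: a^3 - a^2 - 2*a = (a)*(a^2 - a - 2) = a*(a - 2)*(a + 1)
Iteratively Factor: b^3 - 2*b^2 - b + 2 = (b - 1)*(b^2 - b - 2) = (b - 2)*(b - 1)*(b + 1)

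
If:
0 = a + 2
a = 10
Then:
No Solution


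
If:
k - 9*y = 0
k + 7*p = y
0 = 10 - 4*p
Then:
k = -315/16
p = 5/2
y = -35/16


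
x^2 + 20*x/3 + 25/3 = (x + 5/3)*(x + 5)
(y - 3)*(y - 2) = y^2 - 5*y + 6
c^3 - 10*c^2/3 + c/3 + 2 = (c - 3)*(c - 1)*(c + 2/3)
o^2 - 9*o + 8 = (o - 8)*(o - 1)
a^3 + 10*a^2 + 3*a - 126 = (a - 3)*(a + 6)*(a + 7)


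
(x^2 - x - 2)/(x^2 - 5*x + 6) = (x + 1)/(x - 3)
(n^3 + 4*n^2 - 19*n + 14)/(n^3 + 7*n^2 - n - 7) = (n - 2)/(n + 1)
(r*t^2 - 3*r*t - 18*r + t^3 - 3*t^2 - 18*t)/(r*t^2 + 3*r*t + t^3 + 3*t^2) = (t - 6)/t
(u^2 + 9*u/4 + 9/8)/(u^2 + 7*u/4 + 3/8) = (4*u + 3)/(4*u + 1)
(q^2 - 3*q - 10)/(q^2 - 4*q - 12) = (q - 5)/(q - 6)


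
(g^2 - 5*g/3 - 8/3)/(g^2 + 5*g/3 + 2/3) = (3*g - 8)/(3*g + 2)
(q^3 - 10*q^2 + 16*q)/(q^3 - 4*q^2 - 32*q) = (q - 2)/(q + 4)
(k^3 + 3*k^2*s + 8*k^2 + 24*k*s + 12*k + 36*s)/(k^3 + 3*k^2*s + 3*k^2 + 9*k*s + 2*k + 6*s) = (k + 6)/(k + 1)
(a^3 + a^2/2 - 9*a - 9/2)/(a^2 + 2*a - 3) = (2*a^2 - 5*a - 3)/(2*(a - 1))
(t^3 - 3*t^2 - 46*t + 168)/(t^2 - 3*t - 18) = (t^2 + 3*t - 28)/(t + 3)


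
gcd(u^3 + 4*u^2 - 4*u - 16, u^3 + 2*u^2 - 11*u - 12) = u + 4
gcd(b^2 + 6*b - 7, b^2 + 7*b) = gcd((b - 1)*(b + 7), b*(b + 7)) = b + 7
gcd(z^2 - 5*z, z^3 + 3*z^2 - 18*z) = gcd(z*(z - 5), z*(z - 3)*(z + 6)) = z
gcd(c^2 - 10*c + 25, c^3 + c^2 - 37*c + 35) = c - 5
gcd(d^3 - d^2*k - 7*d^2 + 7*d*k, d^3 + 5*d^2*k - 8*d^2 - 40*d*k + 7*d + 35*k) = d - 7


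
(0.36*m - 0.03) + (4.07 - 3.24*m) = 4.04 - 2.88*m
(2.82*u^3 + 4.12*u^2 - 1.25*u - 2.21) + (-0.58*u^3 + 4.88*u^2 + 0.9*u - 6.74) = 2.24*u^3 + 9.0*u^2 - 0.35*u - 8.95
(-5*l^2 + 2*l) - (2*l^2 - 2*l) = -7*l^2 + 4*l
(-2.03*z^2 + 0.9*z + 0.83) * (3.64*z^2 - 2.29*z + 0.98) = -7.3892*z^4 + 7.9247*z^3 - 1.0292*z^2 - 1.0187*z + 0.8134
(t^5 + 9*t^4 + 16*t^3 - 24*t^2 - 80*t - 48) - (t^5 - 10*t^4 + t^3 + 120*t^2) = 19*t^4 + 15*t^3 - 144*t^2 - 80*t - 48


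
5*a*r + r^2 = r*(5*a + r)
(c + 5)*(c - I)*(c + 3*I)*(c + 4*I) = c^4 + 5*c^3 + 6*I*c^3 - 5*c^2 + 30*I*c^2 - 25*c + 12*I*c + 60*I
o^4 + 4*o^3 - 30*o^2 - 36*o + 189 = (o - 3)^2*(o + 3)*(o + 7)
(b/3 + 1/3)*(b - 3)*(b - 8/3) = b^3/3 - 14*b^2/9 + 7*b/9 + 8/3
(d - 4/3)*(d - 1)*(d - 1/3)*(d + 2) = d^4 - 2*d^3/3 - 29*d^2/9 + 34*d/9 - 8/9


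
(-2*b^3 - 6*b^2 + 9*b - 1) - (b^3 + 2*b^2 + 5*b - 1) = -3*b^3 - 8*b^2 + 4*b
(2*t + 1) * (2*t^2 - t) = 4*t^3 - t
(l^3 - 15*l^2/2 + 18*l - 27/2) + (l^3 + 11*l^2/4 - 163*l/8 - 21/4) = 2*l^3 - 19*l^2/4 - 19*l/8 - 75/4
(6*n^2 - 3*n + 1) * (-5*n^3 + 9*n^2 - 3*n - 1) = -30*n^5 + 69*n^4 - 50*n^3 + 12*n^2 - 1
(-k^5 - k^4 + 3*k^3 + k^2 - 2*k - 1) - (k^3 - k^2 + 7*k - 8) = -k^5 - k^4 + 2*k^3 + 2*k^2 - 9*k + 7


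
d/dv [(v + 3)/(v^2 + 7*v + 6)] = (v^2 + 7*v - (v + 3)*(2*v + 7) + 6)/(v^2 + 7*v + 6)^2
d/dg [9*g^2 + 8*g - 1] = 18*g + 8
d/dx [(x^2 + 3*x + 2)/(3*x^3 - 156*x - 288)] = (-x^2 - 2*x - 46)/(3*(x^4 - 4*x^3 - 92*x^2 + 192*x + 2304))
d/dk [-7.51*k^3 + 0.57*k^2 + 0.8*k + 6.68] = -22.53*k^2 + 1.14*k + 0.8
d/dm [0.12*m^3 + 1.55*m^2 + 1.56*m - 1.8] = 0.36*m^2 + 3.1*m + 1.56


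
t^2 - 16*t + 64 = (t - 8)^2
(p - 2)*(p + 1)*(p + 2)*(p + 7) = p^4 + 8*p^3 + 3*p^2 - 32*p - 28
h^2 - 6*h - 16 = (h - 8)*(h + 2)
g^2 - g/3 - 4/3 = (g - 4/3)*(g + 1)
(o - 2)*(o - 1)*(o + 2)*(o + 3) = o^4 + 2*o^3 - 7*o^2 - 8*o + 12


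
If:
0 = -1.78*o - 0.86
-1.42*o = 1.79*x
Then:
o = -0.48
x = 0.38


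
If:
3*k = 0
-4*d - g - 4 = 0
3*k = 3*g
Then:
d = -1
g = 0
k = 0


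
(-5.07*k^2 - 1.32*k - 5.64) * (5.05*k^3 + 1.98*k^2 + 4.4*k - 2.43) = -25.6035*k^5 - 16.7046*k^4 - 53.4036*k^3 - 4.6551*k^2 - 21.6084*k + 13.7052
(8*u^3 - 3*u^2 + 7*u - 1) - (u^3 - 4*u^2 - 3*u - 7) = 7*u^3 + u^2 + 10*u + 6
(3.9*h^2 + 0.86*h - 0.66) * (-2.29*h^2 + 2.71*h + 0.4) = -8.931*h^4 + 8.5996*h^3 + 5.402*h^2 - 1.4446*h - 0.264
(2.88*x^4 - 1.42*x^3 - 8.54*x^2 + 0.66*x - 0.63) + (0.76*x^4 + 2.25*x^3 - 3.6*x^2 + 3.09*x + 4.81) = 3.64*x^4 + 0.83*x^3 - 12.14*x^2 + 3.75*x + 4.18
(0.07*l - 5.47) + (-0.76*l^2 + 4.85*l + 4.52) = -0.76*l^2 + 4.92*l - 0.95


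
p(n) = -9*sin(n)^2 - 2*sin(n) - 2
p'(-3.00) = -0.53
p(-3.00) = -1.90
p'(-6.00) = -6.75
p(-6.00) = -3.26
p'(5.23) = 6.75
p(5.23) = -7.06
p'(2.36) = 10.42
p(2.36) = -7.87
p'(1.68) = 2.17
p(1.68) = -12.88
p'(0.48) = -9.15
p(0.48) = -4.84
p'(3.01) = 4.32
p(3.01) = -2.42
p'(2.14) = 9.25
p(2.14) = -10.07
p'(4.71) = -0.04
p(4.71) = -9.00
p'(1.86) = 5.49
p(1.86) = -12.18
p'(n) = -18*sin(n)*cos(n) - 2*cos(n)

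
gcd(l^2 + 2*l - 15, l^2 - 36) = 1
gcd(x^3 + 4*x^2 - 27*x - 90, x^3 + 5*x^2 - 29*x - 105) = x^2 - 2*x - 15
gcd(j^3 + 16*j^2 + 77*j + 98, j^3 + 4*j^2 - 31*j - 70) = j^2 + 9*j + 14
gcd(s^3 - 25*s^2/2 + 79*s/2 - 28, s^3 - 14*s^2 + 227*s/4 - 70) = s^2 - 23*s/2 + 28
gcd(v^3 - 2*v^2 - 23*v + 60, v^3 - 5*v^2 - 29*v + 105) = v^2 + 2*v - 15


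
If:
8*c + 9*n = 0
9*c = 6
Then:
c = 2/3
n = -16/27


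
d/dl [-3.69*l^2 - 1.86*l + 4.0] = -7.38*l - 1.86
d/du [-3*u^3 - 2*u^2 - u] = -9*u^2 - 4*u - 1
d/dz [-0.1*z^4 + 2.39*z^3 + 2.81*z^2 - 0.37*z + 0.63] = -0.4*z^3 + 7.17*z^2 + 5.62*z - 0.37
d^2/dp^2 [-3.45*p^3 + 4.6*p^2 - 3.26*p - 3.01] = 9.2 - 20.7*p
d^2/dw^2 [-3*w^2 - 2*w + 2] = -6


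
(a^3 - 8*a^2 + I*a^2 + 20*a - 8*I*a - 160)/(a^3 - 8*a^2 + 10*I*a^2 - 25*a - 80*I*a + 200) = (a - 4*I)/(a + 5*I)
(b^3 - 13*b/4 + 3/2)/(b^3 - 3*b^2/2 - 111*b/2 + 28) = (b^2 + b/2 - 3)/(b^2 - b - 56)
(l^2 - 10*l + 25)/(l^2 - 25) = (l - 5)/(l + 5)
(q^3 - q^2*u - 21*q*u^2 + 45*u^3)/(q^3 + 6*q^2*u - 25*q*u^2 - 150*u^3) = (q^2 - 6*q*u + 9*u^2)/(q^2 + q*u - 30*u^2)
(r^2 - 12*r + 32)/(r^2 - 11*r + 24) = (r - 4)/(r - 3)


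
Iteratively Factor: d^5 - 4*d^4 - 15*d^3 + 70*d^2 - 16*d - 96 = (d + 4)*(d^4 - 8*d^3 + 17*d^2 + 2*d - 24) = (d + 1)*(d + 4)*(d^3 - 9*d^2 + 26*d - 24) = (d - 4)*(d + 1)*(d + 4)*(d^2 - 5*d + 6) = (d - 4)*(d - 2)*(d + 1)*(d + 4)*(d - 3)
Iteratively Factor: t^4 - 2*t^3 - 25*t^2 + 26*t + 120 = (t + 2)*(t^3 - 4*t^2 - 17*t + 60) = (t - 3)*(t + 2)*(t^2 - t - 20) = (t - 5)*(t - 3)*(t + 2)*(t + 4)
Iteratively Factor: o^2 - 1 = (o + 1)*(o - 1)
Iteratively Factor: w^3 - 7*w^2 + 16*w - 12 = (w - 2)*(w^2 - 5*w + 6) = (w - 2)^2*(w - 3)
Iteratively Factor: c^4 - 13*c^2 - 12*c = (c + 1)*(c^3 - c^2 - 12*c) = (c - 4)*(c + 1)*(c^2 + 3*c) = (c - 4)*(c + 1)*(c + 3)*(c)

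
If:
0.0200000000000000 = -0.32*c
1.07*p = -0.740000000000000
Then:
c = -0.06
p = -0.69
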